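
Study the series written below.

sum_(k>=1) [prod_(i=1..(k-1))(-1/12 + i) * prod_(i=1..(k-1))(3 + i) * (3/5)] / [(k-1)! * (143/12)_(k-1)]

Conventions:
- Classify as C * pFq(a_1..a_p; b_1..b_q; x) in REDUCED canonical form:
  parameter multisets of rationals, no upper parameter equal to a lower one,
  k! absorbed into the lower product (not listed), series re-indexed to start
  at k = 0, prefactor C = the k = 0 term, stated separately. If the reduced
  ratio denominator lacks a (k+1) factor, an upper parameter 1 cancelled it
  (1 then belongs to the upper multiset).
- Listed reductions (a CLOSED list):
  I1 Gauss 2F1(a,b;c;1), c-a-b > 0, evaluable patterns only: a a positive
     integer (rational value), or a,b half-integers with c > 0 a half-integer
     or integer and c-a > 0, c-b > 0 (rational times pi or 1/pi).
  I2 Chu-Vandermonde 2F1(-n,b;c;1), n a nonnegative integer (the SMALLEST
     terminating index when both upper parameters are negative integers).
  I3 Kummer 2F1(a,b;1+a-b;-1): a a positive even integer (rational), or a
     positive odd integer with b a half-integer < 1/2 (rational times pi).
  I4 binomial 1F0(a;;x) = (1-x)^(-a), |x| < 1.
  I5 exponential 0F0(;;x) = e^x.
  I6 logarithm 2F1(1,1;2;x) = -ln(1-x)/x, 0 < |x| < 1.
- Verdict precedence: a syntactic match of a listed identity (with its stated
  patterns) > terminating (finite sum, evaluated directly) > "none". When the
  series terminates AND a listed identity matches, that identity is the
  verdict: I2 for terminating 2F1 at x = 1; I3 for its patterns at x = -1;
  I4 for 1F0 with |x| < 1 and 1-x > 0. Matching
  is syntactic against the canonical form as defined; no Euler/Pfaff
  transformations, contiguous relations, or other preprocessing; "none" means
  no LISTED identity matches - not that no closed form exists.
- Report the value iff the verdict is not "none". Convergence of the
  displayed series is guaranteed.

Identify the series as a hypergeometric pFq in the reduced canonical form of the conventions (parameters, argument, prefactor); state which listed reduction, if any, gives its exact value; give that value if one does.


Prefactor 3/5, argument 1: 2F1 with upper {11/12, 4} over lower {143/12}. Verdict at x = 1: Gauss (I1, integer-parameter pattern) matches (x = 1: the Gamma ratio telescopes since c-a-b = 7 > 0 and a = 4 in Z>0). Sum: 4527491/4976640.

Key observation: x = 1 and the running product (C = 3/5) telescopes to a rising factorial.
Consecutive-term ratio: r(k) = 1 * (k+11/12) (k+4) / [(k+143/12) (k+1)] - rational; roots negated = parameters, x = 1, C = 3/5.


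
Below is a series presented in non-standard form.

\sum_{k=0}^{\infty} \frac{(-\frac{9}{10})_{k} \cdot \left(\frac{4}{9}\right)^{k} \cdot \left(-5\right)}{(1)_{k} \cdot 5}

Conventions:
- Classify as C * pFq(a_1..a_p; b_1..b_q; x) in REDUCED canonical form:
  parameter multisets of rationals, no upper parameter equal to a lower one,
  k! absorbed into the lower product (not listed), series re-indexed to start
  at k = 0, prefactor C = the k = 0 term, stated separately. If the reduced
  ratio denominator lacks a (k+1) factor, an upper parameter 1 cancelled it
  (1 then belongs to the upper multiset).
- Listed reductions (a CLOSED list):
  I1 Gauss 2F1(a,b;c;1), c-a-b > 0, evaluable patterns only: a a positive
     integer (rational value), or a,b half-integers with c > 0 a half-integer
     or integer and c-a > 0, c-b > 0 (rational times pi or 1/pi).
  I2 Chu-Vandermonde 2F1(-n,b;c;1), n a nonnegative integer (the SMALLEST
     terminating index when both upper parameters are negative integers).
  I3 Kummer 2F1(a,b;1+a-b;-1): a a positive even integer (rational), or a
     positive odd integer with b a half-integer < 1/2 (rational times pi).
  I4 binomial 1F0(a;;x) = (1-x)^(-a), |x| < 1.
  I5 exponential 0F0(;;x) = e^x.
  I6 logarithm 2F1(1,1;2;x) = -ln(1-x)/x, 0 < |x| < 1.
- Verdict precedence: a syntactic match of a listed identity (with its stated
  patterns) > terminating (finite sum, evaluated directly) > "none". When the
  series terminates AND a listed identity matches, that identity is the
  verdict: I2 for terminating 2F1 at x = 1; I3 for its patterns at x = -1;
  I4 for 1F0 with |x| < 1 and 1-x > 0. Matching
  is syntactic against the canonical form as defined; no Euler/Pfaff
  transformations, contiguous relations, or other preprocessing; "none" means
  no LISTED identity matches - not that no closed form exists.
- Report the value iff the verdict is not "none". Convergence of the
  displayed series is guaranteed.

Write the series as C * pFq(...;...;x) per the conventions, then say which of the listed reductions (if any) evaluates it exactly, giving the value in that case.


At argument \frac{4}{9}: a 1F0 with upper {-\frac{9}{10}}, lower {-}, scaled by C = -1. Verdict: binomial (I4) fires (the 1F0 binomial series: exponent 9/10, x = \frac{4}{9}). Exact value: \left(-1\right) \cdot \left(\frac{5}{9}\right)^{\frac{9}{10}}.

First insight: with t_0 = -1, the constant factors (C = -1) combine into one prefactor.
Consecutive-term ratio: r(k) = \frac{4}{9} * (k-\frac{9}{10}) / [(k+1)] - poly over poly, x = \frac{4}{9} from leading terms; C = -1 at k = 0.


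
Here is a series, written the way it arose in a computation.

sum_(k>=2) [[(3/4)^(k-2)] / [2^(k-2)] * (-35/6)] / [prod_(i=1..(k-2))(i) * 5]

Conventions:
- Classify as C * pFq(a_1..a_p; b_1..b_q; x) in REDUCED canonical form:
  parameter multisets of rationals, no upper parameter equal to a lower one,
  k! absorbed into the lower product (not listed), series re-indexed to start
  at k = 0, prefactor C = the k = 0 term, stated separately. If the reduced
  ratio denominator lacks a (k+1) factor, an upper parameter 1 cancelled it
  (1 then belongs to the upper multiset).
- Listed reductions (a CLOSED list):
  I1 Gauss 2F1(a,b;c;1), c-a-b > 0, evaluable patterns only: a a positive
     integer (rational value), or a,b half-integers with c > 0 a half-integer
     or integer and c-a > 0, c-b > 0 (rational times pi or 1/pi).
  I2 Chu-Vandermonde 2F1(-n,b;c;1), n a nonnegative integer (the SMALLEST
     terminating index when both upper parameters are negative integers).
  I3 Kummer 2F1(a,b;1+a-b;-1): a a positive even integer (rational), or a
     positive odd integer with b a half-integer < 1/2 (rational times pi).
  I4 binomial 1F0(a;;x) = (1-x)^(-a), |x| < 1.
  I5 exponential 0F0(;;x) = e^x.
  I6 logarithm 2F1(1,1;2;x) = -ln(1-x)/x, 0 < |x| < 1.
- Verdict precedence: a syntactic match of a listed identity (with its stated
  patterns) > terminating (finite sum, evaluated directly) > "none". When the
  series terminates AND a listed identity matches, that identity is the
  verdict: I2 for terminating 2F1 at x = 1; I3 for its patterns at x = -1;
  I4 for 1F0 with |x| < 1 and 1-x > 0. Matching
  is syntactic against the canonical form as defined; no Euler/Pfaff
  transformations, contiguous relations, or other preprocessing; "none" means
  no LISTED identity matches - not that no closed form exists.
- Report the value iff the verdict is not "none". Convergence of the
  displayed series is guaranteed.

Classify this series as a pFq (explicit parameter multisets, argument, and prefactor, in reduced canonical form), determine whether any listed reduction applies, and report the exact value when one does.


At argument 3/8: a 0F0 with upper {-}, lower {-}, scaled by C = -7/6. Verdict (x = 3/8): the I5 exponential reduction applies (the 0F0 exponential series at x = 3/8). Sum: (-7/6) * e^(3/8).

Key step: x = (3/8) and the product of the first k integers (C = -7/6) is k!.
Step ratio: r(k) = (3/8) * 1 / [(k+1)] - rational in k. x = (3/8); t_0 = -7/6; negate the roots.


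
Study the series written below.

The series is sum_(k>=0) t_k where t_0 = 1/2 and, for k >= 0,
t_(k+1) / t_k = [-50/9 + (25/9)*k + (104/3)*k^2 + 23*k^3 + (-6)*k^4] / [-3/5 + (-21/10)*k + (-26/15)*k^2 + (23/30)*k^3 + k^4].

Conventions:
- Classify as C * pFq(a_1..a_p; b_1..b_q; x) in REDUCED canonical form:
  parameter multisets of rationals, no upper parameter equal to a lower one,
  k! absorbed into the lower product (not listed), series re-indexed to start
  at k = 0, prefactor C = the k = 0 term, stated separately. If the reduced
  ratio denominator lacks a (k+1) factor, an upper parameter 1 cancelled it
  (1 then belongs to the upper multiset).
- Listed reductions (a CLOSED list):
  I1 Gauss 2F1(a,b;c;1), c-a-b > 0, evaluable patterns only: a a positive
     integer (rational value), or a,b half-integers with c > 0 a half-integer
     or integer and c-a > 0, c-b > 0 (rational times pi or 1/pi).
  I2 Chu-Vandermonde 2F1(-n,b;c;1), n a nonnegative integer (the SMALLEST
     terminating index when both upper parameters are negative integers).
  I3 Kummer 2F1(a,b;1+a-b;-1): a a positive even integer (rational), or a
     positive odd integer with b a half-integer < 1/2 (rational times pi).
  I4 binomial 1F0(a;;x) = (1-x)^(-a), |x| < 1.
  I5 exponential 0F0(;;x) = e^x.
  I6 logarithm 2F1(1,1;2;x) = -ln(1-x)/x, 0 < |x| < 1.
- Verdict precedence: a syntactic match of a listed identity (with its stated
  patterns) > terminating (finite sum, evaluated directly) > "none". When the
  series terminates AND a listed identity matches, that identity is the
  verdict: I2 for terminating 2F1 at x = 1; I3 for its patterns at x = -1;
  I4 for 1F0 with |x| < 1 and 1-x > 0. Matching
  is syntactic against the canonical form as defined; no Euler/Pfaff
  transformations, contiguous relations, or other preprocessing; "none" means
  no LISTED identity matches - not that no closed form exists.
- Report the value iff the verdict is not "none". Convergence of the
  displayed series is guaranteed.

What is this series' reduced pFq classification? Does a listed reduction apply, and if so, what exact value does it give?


Key observation: t_0 being 1/2, the ratio is unreduced: k + 2/3 divides both sides (C = 1/2, x = -6).
Adjacent-term ratio: r(k) = (-6) * (k-5) (k-1/3) (k+5/6) / [(k-3/2) (k+3/5) (k+1)] - rational in k, leading ratio (-6); with t_0 = 1/2, classification follows.

Reduced: x = -6, 3F2, upper = {-5, -1/3, 5/6}, lower = {-3/2, 3/5}, C = 1/2. Verdict: terminating - no listed pattern fits, but -5 in the upper list cuts the series at k = 5; direct evaluation. Sum: -48917745863/1535274.


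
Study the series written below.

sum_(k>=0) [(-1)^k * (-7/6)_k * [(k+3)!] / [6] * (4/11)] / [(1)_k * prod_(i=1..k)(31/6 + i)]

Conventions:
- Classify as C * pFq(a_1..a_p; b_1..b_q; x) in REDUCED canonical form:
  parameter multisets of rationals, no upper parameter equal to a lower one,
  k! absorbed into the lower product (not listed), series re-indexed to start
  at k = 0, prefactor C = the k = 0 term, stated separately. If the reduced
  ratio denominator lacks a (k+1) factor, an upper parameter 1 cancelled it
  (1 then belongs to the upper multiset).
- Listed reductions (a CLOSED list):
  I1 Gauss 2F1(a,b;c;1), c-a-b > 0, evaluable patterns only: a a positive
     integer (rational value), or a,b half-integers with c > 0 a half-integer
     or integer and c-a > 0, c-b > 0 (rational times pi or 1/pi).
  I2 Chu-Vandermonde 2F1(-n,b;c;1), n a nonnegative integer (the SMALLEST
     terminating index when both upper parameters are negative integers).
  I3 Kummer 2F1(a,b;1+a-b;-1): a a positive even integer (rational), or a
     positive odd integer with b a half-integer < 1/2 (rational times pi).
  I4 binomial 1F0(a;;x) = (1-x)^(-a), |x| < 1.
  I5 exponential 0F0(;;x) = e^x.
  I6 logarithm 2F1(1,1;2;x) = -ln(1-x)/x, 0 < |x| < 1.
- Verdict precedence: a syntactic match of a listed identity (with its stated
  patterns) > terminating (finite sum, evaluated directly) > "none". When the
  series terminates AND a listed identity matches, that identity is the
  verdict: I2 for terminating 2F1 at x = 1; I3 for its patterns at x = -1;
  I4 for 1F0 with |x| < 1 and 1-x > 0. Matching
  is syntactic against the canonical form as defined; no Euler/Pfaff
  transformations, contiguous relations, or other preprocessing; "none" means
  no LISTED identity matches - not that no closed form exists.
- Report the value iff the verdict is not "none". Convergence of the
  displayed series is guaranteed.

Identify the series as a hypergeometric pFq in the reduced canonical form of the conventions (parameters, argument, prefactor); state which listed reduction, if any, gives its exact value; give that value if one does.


First insight: t_0 = 4/11 here, and (1)_k (C = 4/11) is k! itself.
Consecutive-term ratio: r(k) = (-1) * (k-7/6) (k+4) / [(k+37/6) (k+1)] - rational in k. x = (-1); t_0 = 4/11; negate the roots.

Reduced: x = -1, 2F1, upper = {-7/6, 4}, lower = {37/6}, C = 4/11. Verdict: this is Kummer (I3) (x = -1; c = 37/6 equals 1+a-b for upper {-7/6, 4}: listed pattern). Sum: 775/1188.


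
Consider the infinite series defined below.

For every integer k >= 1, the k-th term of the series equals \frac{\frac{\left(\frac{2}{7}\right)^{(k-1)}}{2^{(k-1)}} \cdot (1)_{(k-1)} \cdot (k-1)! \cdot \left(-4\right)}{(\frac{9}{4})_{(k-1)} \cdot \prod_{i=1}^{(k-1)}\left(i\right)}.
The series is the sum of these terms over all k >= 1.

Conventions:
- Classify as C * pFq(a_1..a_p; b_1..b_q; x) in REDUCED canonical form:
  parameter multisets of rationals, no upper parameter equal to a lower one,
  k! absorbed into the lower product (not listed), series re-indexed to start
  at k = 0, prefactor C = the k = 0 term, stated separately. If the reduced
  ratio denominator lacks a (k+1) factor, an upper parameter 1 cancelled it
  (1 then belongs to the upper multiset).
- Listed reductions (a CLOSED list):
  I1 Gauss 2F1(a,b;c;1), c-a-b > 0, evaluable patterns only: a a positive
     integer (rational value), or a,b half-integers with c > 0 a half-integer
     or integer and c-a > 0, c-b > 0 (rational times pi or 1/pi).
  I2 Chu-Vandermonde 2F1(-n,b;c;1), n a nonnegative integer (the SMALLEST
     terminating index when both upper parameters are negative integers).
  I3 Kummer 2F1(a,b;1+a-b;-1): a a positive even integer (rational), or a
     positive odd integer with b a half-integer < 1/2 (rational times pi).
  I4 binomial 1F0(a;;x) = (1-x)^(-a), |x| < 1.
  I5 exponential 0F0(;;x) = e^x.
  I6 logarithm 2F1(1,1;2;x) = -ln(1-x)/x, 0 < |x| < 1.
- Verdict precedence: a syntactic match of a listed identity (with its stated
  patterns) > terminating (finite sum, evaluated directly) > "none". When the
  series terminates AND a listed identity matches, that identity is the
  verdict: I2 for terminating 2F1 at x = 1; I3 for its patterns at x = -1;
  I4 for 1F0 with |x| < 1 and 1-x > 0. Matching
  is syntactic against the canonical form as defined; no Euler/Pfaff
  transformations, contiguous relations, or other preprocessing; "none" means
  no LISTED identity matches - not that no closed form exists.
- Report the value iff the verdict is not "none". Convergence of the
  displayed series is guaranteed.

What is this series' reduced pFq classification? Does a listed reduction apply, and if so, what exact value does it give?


With C = -4: the canonical form is 2F1(1, 1; \frac{9}{4}; \frac{1}{7}). Verdict: none (x = \frac{1}{7}): each listed identity misses the multisets {1, 1} ; {\frac{9}{4}}.

Structural cue: x = \frac{1}{7} and the product of the first k integers (C = -4, x = 1/7) is k!.
Term ratio: r(k) = \frac{1}{7} * (k+1) (k+1) / [(k+\frac{9}{4}) (k+1)] - rational; roots negated = parameters, x = \frac{1}{7}, C = -4.


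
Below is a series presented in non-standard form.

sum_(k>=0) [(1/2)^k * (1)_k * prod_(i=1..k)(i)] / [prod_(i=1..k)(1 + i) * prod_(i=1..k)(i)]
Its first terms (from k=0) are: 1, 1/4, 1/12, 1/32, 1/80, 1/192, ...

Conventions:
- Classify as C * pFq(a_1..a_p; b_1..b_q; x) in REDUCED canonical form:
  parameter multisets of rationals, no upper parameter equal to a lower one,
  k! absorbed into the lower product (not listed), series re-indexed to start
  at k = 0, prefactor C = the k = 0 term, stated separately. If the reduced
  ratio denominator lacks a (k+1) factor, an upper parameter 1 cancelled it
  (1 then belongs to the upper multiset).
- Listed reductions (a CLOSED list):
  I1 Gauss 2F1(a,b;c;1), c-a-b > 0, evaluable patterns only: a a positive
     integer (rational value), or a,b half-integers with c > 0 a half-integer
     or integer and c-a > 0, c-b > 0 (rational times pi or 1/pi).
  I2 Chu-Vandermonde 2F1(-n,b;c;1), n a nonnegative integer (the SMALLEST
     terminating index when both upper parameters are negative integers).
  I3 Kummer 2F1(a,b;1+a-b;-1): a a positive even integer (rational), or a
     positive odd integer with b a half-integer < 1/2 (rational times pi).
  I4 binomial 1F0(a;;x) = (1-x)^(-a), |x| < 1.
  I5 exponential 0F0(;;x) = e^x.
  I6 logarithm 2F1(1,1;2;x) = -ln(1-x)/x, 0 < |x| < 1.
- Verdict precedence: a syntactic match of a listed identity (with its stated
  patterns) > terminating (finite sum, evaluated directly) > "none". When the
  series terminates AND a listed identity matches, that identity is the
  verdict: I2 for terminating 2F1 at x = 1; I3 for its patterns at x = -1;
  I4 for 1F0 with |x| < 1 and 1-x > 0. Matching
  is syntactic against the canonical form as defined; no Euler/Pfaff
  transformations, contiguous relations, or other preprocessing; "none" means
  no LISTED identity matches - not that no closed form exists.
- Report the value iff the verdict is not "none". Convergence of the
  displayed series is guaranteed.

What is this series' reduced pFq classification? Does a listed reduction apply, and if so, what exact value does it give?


Classification (C = 1): 2F1 with upper {1, 1}, lower {2}, argument x = 1/2. Verdict: the I6 logarithm reduction matches (the logarithm: parameters (1,1;2), x = 1/2). Hence: (-2) * ln(1/2).

Key observation: x = (1/2) and the product of the first k integers (C = 1) is k!.
Ratio: r(k) = (1/2) * (k+1) (k+1) / [(k+2) (k+1)] ; factor over Q: parameters, x = (1/2), and C = 1.


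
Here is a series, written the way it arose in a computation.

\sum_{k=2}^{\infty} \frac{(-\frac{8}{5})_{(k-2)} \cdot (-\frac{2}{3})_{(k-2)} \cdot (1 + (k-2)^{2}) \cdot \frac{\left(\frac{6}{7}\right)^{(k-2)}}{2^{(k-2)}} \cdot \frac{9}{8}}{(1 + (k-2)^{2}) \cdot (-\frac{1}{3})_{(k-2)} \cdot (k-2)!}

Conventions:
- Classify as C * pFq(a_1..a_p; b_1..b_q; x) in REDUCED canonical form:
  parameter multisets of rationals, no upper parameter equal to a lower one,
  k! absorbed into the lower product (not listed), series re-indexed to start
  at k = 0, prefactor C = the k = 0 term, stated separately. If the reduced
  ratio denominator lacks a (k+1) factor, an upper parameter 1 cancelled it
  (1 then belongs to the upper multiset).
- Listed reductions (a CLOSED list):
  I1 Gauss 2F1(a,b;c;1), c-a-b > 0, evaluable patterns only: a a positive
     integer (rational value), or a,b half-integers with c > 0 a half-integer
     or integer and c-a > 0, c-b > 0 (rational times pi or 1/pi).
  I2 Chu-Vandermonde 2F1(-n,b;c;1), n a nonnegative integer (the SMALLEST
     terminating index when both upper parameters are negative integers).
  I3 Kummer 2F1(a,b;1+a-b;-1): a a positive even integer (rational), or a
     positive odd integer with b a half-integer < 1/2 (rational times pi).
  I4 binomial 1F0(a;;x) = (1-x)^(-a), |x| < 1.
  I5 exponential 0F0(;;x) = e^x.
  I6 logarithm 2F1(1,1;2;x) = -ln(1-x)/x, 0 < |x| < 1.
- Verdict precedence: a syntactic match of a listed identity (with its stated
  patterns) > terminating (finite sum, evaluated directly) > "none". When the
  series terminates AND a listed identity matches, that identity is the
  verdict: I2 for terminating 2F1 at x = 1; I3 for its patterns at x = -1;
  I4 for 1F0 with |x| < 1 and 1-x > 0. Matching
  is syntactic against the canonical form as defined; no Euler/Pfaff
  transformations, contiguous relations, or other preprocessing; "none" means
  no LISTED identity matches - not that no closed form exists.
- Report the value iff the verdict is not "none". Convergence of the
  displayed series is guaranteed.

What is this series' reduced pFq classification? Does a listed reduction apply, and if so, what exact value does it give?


Canonical form: C = \frac{9}{8} times 2F1 with upper {-\frac{8}{5}, -\frac{2}{3}}, lower {-\frac{1}{3}}, x = \frac{3}{7}. Verdict: none - at argument \frac{3}{7} the multisets {-\frac{8}{5}, -\frac{2}{3}} ; {-\frac{1}{3}} match no listed identity.

Key step: from the first term \frac{9}{8}: the two k-th powers (C = 9/8) combine into one argument.
Ratio: r(k) = \frac{3}{7} * (k-\frac{8}{5}) (k-\frac{2}{3}) / [(k-\frac{1}{3}) (k+1)] - rational; roots negated = parameters, x = \frac{3}{7}, C = \frac{9}{8}.


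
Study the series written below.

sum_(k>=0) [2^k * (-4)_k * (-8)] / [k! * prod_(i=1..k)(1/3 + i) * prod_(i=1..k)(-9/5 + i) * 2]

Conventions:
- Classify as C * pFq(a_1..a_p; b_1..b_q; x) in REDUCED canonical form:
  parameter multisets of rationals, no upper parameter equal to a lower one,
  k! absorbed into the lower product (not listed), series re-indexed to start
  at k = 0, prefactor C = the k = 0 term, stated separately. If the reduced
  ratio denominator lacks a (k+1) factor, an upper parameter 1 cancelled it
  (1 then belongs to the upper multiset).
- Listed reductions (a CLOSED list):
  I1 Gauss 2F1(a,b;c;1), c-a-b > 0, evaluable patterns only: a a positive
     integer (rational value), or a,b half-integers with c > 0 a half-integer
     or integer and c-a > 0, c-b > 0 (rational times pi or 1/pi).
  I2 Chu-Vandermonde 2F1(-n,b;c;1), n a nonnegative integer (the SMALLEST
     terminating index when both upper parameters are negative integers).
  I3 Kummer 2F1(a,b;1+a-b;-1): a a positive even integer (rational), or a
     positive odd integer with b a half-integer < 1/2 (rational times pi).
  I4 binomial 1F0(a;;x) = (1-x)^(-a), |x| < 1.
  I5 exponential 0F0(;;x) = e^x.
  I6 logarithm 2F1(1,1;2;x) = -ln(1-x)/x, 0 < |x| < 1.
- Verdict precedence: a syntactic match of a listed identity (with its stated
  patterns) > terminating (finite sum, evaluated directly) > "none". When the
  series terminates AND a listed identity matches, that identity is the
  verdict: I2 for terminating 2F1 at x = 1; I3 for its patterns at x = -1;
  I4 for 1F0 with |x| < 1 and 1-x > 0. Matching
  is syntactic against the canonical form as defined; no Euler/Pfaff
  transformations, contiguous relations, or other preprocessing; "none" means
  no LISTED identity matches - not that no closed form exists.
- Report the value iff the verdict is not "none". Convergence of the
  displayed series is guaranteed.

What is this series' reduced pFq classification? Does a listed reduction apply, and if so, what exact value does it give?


First insight: from the first term -4: the lower running product (prefactor -4) is a rising factorial.
Ratio: r(k) = 2 * (k-4) / [(k-4/5) (k+4/3) (k+1)] - rational in k, leading ratio 2; with t_0 = -4, classification follows.

This is -4 * 1F2(-4; -4/5, 4/3; 2) in reduced canonical form. Verdict: terminating - no listed pattern fits, but -4 in the upper list cuts the series at k = 4; direct evaluation. Exact value: 98041/1001.


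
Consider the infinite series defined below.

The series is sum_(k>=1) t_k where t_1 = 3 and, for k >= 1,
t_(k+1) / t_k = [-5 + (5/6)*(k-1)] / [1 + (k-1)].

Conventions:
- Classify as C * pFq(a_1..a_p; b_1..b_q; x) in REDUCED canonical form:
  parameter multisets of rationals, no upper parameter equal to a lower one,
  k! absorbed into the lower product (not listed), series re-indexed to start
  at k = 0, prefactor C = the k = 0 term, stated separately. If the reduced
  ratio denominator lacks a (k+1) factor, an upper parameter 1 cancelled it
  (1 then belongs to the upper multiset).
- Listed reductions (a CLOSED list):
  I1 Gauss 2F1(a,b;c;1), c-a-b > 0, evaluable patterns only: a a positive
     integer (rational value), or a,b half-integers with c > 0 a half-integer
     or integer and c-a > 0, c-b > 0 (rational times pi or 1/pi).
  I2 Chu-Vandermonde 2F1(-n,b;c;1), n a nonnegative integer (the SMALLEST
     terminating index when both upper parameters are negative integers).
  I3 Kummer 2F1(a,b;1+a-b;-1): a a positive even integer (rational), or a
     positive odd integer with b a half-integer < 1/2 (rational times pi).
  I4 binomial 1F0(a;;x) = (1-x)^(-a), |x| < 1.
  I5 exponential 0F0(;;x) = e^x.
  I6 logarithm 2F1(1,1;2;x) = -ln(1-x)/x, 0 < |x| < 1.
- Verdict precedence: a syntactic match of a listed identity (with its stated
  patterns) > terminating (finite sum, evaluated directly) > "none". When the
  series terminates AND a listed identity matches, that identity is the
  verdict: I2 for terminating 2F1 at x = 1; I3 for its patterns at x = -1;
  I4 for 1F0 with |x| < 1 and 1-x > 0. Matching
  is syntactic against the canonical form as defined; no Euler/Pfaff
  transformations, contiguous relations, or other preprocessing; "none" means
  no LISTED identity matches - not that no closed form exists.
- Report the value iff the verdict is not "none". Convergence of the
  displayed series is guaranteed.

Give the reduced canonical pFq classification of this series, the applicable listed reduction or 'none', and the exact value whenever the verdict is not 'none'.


Prefactor 3, argument 5/6: 1F0 with upper {-6} over lower {-}. Verdict: this is the I4 binomial reduction (the 1F0 binomial series: exponent 6, x = 5/6). Its exact value is 1/15552.

Structural cue: from the first term 3: roots of the ratio polynomials (C = 3, x = 5/6) are the negated parameters.
Ratio: r(k) = (5/6) * (k-6) / [(k+1)] - poly over poly, x = (5/6) from leading terms; C = 3 at k = 0.


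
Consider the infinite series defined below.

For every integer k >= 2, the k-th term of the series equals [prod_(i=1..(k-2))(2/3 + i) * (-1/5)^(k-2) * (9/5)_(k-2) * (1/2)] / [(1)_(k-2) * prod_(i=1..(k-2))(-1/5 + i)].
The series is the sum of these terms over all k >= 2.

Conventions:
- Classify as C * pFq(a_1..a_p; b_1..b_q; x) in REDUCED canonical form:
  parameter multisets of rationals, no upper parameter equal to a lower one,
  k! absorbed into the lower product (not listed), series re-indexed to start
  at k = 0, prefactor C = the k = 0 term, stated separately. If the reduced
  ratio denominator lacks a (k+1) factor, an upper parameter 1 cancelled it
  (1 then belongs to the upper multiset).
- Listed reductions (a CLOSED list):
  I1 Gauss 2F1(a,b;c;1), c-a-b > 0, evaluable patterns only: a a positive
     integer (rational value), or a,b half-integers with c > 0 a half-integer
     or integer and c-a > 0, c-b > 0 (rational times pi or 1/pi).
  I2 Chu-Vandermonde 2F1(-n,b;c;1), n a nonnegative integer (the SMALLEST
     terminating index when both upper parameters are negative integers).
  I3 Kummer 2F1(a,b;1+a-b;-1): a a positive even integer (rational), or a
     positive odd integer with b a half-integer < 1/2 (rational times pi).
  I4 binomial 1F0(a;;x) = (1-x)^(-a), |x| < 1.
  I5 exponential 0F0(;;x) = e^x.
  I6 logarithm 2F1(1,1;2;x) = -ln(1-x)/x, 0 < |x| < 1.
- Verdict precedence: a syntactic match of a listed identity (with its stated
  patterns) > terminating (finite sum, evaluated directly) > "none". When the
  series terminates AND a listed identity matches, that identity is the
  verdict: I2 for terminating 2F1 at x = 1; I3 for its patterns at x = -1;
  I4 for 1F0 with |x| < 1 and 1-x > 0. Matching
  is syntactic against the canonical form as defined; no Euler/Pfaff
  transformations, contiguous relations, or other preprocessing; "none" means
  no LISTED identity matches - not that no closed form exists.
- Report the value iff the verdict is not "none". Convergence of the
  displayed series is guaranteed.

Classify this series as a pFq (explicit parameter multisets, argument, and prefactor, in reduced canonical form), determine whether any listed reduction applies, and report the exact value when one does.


Key step: t_0 = 1/2 here, and the lower running product (C = 1/2, x = -1/5) is a rising factorial.
Consecutive-term ratio: r(k) = (-1/5) * (k+5/3) (k+9/5) / [(k+4/5) (k+1)] - rational in k, leading ratio (-1/5); with t_0 = 1/2, classification follows.

x = -1/5 here; the reduced form reads 2F1, upper {5/3, 9/5}, lower {4/5}, C = 1/2. Verdict: none - this 2F1 at x = -1/5 matches no listed pattern, and upper {5/3, 9/5} holds no stopper.


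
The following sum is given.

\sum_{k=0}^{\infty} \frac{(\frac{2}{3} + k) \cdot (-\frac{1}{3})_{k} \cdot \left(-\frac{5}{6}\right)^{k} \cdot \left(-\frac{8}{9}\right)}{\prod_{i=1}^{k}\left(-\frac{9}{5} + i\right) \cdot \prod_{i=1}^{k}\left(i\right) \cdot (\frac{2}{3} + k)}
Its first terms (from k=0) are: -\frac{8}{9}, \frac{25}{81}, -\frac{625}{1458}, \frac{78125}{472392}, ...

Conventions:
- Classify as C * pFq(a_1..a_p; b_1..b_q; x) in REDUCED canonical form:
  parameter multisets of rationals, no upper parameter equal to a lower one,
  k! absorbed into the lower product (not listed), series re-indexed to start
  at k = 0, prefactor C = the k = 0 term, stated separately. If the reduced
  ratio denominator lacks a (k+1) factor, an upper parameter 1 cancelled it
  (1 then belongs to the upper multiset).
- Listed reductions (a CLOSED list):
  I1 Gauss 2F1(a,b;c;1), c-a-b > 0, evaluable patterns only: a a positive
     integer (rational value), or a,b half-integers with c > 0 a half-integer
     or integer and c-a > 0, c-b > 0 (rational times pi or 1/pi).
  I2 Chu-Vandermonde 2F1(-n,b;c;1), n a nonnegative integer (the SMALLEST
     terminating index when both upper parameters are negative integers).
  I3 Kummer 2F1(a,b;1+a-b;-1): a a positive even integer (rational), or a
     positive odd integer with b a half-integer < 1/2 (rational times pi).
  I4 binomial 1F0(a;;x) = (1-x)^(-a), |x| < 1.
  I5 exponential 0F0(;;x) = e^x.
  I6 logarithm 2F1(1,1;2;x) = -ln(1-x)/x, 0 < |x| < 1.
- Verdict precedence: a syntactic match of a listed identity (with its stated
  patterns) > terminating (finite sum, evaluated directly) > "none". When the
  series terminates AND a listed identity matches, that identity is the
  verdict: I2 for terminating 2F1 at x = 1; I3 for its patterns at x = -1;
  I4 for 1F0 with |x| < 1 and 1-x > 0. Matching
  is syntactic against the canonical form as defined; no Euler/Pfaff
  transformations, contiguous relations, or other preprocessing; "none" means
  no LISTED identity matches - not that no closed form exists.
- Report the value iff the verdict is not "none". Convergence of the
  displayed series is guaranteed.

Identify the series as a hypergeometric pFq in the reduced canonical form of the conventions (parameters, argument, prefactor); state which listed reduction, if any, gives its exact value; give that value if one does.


Key observation: from the first term -\frac{8}{9}: the factor k + 2/3 cancels (top and bottom), leaving C = -8/9.
Term ratio: r(k) = -\frac{5}{6} * (k-\frac{1}{3}) / [(k-\frac{4}{5}) (k+1)] - rational in k, leading ratio -\frac{5}{6}; with t_0 = -\frac{8}{9}, classification follows.

The series (x = -\frac{5}{6}) is 1F1: upper {-\frac{1}{3}}, lower {-\frac{4}{5}}, prefactor -\frac{8}{9}. Verdict: none. A 1F1 with upper {-\frac{1}{3}} fits none of I1-I6 at x = -\frac{5}{6}; the sum runs forever.


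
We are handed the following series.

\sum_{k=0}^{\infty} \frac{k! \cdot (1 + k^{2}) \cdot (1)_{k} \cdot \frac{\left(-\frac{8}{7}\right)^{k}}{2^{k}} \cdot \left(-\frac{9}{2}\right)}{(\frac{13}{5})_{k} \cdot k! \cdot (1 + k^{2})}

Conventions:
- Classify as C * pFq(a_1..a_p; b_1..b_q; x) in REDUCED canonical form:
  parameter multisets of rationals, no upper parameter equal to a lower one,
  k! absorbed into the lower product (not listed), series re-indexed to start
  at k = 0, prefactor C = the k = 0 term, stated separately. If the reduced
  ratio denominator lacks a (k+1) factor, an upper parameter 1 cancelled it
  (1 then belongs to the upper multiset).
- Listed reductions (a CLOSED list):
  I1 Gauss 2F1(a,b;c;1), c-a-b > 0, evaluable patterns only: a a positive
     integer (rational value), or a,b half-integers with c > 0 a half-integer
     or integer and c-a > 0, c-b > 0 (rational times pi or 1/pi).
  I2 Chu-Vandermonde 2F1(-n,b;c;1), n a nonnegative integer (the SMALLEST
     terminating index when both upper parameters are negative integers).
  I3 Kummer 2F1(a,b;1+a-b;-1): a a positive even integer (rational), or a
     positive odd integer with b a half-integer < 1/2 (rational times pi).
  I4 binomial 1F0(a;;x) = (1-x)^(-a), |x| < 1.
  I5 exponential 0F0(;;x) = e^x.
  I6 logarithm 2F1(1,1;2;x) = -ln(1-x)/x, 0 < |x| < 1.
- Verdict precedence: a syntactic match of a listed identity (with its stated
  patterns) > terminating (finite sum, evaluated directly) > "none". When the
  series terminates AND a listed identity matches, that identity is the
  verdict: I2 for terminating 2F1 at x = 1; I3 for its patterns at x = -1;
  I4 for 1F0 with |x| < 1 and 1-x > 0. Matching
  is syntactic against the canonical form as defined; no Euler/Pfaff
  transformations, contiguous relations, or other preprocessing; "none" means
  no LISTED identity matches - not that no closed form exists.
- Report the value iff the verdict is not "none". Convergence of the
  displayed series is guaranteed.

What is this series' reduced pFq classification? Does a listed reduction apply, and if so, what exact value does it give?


The series (x = -\frac{4}{7}) is 2F1: upper {1, 1}, lower {\frac{13}{5}}, prefactor -\frac{9}{2}. Verdict: none - this 2F1 at x = -\frac{4}{7} matches no listed pattern, and upper {1, 1} holds no stopper.

First insight: t_0 being -\frac{9}{2}, the factorial ratio (C = -9/2, x = -4/7) (k+a-1)!/(a-1)! is a rising factorial (a)_k.
Step ratio: r(k) = -\frac{4}{7} * (k+1) (k+1) / [(k+\frac{13}{5}) (k+1)] ; factor over Q: parameters, x = -\frac{4}{7}, and C = -\frac{9}{2}.


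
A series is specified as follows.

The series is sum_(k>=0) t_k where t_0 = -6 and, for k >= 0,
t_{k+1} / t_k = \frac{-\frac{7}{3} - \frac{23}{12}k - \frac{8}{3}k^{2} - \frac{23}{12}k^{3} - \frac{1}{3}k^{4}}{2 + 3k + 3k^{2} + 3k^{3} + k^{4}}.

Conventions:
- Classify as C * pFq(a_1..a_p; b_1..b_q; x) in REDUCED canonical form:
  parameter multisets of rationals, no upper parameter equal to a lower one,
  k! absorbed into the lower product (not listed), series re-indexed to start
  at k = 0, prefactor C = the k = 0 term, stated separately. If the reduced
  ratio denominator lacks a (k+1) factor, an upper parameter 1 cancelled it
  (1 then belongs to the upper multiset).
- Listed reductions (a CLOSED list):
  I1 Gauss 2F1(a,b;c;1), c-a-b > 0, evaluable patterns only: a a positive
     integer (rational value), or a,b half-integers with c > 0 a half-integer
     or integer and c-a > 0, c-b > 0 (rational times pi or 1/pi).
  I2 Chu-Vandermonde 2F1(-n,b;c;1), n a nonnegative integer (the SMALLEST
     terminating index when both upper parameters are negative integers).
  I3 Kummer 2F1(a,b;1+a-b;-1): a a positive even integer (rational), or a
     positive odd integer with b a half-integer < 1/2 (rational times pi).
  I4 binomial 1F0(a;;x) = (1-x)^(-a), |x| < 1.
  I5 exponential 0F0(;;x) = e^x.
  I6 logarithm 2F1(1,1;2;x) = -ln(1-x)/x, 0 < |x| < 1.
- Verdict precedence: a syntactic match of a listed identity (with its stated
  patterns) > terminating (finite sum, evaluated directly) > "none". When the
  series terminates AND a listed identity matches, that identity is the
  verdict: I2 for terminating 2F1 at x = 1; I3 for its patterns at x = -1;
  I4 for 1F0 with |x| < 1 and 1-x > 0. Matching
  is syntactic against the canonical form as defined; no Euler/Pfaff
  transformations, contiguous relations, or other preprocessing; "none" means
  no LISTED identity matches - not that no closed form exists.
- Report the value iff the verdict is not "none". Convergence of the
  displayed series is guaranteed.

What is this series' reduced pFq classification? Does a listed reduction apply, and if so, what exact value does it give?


Structural cue: with t_0 = -6, factor the ratio over Q (C = -6, x = -1/3): negated roots = parameters.
Adjacent-term ratio: r(k) = -\frac{1}{3} * (k+\frac{7}{4}) (k+4) / [(k+2) (k+1)] - rational; roots negated = parameters, x = -\frac{1}{3}, C = -6.

Reduced: x = -\frac{1}{3}, 2F1, upper = {\frac{7}{4}, 4}, lower = {2}, C = -6. Verdict: none. Every listed pattern misses the 2F1 form at -\frac{1}{3}, upper {\frac{7}{4}, 4}.


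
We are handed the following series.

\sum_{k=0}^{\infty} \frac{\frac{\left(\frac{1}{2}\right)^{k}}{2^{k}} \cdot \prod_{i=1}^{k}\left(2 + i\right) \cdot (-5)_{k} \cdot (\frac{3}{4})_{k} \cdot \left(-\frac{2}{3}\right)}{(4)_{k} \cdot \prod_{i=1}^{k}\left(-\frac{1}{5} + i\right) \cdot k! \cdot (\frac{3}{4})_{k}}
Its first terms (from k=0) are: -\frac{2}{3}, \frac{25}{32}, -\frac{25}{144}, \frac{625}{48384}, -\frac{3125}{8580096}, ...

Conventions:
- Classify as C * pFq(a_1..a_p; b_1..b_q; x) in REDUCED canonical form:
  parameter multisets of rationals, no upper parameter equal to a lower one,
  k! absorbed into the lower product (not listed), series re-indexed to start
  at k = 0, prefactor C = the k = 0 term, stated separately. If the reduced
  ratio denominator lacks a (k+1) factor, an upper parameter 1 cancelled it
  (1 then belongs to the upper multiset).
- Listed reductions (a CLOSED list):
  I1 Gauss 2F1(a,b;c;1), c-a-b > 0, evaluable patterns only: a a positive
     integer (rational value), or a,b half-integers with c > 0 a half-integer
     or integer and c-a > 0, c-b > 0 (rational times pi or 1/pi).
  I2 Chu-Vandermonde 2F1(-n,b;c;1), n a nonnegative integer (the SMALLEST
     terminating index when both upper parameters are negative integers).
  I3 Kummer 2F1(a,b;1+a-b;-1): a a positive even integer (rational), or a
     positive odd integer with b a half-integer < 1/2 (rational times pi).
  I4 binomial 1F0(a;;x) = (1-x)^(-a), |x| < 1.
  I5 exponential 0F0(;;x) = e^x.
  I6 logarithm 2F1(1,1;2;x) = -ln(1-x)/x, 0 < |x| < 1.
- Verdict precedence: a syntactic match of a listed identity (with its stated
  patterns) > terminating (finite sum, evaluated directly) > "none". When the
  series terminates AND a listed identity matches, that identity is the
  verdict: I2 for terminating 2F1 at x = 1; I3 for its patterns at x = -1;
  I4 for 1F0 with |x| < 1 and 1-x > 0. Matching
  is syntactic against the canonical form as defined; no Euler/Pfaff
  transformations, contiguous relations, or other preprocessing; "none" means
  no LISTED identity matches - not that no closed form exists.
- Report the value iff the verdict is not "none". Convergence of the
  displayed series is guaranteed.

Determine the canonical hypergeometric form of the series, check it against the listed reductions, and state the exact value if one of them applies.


Classification (C = -\frac{2}{3}): 2F2 with upper {-5, 3}, lower {\frac{4}{5}, 4}, argument x = \frac{1}{4}. Verdict: terminating. With -5 upstairs the series is a 6-term polynomial sum; evaluated term by term. Hence: -\frac{102074159}{2196504576}.

Key step: x = \frac{1}{4} and the running product (C = -2/3, x = 1/4) telescopes to a rising factorial.
Adjacent-term ratio: r(k) = \frac{1}{4} * (k-5) (k+3) / [(k+\frac{4}{5}) (k+4) (k+1)] - poly over poly, x = \frac{1}{4} from leading terms; C = -\frac{2}{3} at k = 0.


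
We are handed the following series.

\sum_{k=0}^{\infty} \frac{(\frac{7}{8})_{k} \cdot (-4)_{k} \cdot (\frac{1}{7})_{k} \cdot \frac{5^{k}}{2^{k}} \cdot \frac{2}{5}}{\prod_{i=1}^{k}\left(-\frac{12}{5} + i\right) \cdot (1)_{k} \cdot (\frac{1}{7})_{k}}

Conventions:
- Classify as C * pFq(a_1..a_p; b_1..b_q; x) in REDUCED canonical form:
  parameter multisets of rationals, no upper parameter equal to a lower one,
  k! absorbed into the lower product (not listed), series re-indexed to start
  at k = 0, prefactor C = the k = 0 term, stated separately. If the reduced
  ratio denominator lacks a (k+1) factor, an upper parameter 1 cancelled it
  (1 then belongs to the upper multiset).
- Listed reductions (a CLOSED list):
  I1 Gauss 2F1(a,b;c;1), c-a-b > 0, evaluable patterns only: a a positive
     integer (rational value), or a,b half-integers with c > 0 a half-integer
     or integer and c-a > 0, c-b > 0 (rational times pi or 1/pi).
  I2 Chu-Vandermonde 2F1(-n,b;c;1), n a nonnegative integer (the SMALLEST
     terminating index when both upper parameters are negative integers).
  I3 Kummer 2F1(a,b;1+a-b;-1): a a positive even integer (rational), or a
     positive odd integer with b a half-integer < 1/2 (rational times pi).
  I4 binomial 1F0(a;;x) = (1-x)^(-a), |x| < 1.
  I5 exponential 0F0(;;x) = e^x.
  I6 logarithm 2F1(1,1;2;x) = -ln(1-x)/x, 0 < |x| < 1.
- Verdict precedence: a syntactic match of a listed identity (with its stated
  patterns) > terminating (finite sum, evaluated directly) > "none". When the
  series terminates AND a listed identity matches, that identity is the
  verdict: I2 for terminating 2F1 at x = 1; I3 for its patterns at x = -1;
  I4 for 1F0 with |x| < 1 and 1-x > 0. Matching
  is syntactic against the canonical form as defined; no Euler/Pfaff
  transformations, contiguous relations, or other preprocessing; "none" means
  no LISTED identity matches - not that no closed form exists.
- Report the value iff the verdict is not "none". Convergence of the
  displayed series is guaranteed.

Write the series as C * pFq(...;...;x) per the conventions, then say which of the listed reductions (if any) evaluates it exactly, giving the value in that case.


x = \frac{5}{2} here; the reduced form reads 2F1, upper {-4, \frac{7}{8}}, lower {-\frac{7}{5}}, C = \frac{2}{5}. Verdict: terminating (-4 upstairs). 5 nonzero terms in all; added directly. Value: \frac{595380301}{2621440}.

Key observation: t_0 being \frac{2}{5}, the lower running product (C = 2/5) is a rising factorial.
Adjacent-term ratio: r(k) = \frac{5}{2} * (k-4) (k+\frac{7}{8}) / [(k-\frac{7}{5}) (k+1)] - rational; roots negated = parameters, x = \frac{5}{2}, C = \frac{2}{5}.
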